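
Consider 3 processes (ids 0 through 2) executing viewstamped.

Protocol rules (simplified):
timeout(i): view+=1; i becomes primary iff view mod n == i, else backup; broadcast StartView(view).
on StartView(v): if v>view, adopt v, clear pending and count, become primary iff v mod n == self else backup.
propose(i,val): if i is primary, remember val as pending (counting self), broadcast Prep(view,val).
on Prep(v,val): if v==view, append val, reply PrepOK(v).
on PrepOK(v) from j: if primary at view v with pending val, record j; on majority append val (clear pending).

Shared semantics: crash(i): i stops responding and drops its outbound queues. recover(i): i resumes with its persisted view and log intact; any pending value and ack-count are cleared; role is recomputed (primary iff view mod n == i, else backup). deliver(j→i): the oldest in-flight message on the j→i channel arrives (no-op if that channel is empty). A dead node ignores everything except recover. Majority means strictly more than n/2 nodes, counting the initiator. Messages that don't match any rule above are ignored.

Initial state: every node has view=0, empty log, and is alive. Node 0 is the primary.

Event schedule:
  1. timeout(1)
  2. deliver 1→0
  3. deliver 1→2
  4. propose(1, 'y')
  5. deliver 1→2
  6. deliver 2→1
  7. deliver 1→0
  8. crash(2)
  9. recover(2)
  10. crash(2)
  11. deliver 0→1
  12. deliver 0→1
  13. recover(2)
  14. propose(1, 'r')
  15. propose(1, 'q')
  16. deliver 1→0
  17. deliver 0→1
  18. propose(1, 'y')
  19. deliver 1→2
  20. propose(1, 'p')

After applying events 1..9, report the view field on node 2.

1

step 1 timeout(1): 1={prim,v=1,log=-}
step 2 deliver 1→0: 0={back,v=1,log=-}
step 3 deliver 1→2: 2={back,v=1,log=-}
step 4 propose(1,'y'): —
step 5 deliver 1→2: 2={back,v=1,log=y}
step 6 deliver 2→1: 1={prim,v=1,log=y}
step 7 deliver 1→0: 0={back,v=1,log=y}
step 8 crash(2): 2={✗back,v=1,log=y}
step 9 recover(2): 2={back,v=1,log=y}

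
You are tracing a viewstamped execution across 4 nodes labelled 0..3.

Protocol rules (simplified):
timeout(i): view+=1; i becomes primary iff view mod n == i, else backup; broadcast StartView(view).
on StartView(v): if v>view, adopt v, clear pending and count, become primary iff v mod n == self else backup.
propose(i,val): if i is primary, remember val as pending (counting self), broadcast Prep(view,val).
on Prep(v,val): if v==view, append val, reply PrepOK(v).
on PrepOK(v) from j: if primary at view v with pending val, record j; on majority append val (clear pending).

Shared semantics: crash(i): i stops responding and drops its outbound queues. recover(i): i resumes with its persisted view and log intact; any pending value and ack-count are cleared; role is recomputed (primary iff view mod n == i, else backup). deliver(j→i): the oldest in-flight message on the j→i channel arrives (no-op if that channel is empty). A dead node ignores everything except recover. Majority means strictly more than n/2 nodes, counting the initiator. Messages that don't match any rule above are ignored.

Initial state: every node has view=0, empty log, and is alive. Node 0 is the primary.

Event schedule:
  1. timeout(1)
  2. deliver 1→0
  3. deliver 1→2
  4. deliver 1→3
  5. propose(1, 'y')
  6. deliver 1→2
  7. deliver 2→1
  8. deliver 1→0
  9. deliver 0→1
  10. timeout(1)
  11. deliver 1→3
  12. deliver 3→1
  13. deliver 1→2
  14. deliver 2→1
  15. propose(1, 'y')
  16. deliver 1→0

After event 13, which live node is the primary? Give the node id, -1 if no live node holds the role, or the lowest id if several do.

step 1 timeout(1): 1={prim,v=1,log=-}
step 2 deliver 1→0: 0={back,v=1,log=-}
step 3 deliver 1→2: 2={back,v=1,log=-}
step 4 deliver 1→3: 3={back,v=1,log=-}
step 5 propose(1,'y'): —
step 6 deliver 1→2: 2={back,v=1,log=y}
step 7 deliver 2→1: —
step 8 deliver 1→0: 0={back,v=1,log=y}
step 9 deliver 0→1: 1={prim,v=1,log=y}
step 10 timeout(1): 1={back,v=2,log=y}
step 11 deliver 1→3: 3={back,v=1,log=y}
step 12 deliver 3→1: —
step 13 deliver 1→2: 2={prim,v=2,log=y}

2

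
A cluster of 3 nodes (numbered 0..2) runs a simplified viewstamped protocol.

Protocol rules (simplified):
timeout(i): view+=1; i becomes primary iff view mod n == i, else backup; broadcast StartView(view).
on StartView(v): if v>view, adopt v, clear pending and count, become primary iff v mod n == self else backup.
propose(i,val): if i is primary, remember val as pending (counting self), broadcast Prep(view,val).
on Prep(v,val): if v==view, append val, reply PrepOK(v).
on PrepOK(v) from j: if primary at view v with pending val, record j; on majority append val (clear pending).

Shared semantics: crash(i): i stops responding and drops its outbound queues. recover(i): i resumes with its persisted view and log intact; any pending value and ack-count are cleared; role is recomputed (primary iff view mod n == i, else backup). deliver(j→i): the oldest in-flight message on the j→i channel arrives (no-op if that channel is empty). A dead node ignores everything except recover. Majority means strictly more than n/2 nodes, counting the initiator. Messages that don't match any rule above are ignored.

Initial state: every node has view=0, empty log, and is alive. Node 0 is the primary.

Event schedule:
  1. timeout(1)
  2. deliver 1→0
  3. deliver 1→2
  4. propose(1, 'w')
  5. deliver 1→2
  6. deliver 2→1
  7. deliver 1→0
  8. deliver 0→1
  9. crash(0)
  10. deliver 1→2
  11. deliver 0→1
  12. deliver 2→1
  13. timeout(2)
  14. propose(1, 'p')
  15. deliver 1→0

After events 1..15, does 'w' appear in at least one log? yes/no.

e1 timeout(1): 1[prim,v=1,-]
e2 deliver 1→0: 0[back,v=1,-]
e3 deliver 1→2: 2[back,v=1,-]
e4 propose(1,'w'): ·
e5 deliver 1→2: 2[back,v=1,w]
e6 deliver 2→1: 1[prim,v=1,w]
e7 deliver 1→0: 0[back,v=1,w]
e8 deliver 0→1: ·
e9 crash(0): 0[✗back,v=1,w]
e10 deliver 1→2: ·
e11 deliver 0→1: ·
e12 deliver 2→1: ·
e13 timeout(2): 2[prim,v=2,w]
e14 propose(1,'p'): ·
e15 deliver 1→0: ·

yes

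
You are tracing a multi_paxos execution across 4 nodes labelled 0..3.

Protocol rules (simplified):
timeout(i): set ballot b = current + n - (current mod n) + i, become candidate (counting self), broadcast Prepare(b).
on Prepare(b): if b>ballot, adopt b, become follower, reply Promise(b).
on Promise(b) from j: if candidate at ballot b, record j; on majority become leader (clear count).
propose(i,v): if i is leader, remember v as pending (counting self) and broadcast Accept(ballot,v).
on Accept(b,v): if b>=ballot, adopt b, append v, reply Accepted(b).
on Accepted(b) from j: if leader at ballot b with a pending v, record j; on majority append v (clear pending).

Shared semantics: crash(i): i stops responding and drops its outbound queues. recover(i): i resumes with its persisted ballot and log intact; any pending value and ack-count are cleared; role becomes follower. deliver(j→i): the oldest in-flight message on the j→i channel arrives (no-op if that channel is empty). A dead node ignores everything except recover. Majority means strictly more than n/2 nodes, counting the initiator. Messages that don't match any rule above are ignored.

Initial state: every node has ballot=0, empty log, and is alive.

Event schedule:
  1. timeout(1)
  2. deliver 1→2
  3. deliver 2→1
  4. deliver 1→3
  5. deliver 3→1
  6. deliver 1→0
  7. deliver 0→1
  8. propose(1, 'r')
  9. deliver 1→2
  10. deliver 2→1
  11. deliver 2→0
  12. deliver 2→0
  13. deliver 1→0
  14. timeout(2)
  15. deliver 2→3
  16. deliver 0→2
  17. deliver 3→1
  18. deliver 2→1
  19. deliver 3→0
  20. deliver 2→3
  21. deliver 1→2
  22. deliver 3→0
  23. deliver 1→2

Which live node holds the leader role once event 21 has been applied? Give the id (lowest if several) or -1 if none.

[1] timeout(1) → N1(cand b5 [-])
[2] deliver 1→2 → N2(foll b5 [-])
[3] deliver 2→1 → ∅
[4] deliver 1→3 → N3(foll b5 [-])
[5] deliver 3→1 → N1(lead b5 [-])
[6] deliver 1→0 → N0(foll b5 [-])
[7] deliver 0→1 → ∅
[8] propose(1,'r') → ∅
[9] deliver 1→2 → N2(foll b5 [r])
[10] deliver 2→1 → ∅
[11] deliver 2→0 → ∅
[12] deliver 2→0 → ∅
[13] deliver 1→0 → N0(foll b5 [r])
[14] timeout(2) → N2(cand b10 [r])
[15] deliver 2→3 → N3(foll b10 [-])
[16] deliver 0→2 → ∅
[17] deliver 3→1 → ∅
[18] deliver 2→1 → N1(foll b10 [-])
[19] deliver 3→0 → ∅
[20] deliver 2→3 → ∅
[21] deliver 1→2 → ∅

-1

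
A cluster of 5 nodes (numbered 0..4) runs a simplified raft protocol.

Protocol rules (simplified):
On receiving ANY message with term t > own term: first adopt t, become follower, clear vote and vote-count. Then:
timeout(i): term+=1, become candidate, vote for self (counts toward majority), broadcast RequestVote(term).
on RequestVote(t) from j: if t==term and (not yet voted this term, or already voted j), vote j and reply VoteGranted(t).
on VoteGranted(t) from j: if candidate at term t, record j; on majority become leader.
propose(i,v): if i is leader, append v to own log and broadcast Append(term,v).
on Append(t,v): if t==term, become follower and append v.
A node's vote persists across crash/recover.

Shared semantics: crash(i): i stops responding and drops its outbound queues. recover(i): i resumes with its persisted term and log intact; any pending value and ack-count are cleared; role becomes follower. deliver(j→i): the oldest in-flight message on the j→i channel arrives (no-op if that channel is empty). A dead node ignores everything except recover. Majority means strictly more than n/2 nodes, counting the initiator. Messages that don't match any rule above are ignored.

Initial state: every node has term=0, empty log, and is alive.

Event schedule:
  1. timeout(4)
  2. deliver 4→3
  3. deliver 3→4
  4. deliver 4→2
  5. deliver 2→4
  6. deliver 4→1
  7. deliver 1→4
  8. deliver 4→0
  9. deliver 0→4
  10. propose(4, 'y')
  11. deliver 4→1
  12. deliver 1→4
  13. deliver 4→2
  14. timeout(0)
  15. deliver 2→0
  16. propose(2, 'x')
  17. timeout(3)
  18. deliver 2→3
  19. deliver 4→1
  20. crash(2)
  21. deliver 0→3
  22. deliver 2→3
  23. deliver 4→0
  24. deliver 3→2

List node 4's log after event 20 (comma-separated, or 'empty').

y

e1 timeout(4): 4[cand,t=1,-]
e2 deliver 4→3: 3[foll,t=1,-]
e3 deliver 3→4: ·
e4 deliver 4→2: 2[foll,t=1,-]
e5 deliver 2→4: 4[lead,t=1,-]
e6 deliver 4→1: 1[foll,t=1,-]
e7 deliver 1→4: ·
e8 deliver 4→0: 0[foll,t=1,-]
e9 deliver 0→4: ·
e10 propose(4,'y'): 4[lead,t=1,y]
e11 deliver 4→1: 1[foll,t=1,y]
e12 deliver 1→4: ·
e13 deliver 4→2: 2[foll,t=1,y]
e14 timeout(0): 0[cand,t=2,-]
e15 deliver 2→0: ·
e16 propose(2,'x'): ·
e17 timeout(3): 3[cand,t=2,-]
e18 deliver 2→3: ·
e19 deliver 4→1: ·
e20 crash(2): 2[✗foll,t=1,y]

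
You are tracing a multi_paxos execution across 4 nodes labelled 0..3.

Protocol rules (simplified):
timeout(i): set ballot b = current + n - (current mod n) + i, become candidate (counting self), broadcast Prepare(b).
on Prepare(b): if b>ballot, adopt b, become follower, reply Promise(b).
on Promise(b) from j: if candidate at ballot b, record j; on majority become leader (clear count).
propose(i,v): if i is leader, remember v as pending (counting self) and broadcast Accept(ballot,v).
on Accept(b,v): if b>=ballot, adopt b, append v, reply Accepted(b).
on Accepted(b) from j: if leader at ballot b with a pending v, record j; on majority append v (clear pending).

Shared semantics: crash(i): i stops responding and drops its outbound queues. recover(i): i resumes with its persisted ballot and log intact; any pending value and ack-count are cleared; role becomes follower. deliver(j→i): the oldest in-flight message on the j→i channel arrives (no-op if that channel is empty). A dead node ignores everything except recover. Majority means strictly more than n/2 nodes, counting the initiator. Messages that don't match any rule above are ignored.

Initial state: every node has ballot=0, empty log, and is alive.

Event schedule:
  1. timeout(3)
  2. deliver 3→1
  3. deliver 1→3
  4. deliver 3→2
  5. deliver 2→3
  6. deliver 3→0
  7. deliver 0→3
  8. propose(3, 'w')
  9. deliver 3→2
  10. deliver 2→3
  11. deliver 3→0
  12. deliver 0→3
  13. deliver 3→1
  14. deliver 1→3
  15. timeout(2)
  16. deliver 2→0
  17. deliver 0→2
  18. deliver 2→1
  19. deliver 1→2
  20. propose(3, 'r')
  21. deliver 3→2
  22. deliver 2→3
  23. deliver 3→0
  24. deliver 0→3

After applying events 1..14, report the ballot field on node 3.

7

after 1 — timeout(3): n3:cand/b7/[-]
after 2 — deliver 3→1: n1:foll/b7/[-]
after 3 — deliver 1→3: ·
after 4 — deliver 3→2: n2:foll/b7/[-]
after 5 — deliver 2→3: n3:lead/b7/[-]
after 6 — deliver 3→0: n0:foll/b7/[-]
after 7 — deliver 0→3: ·
after 8 — propose(3,'w'): ·
after 9 — deliver 3→2: n2:foll/b7/[w]
after 10 — deliver 2→3: ·
after 11 — deliver 3→0: n0:foll/b7/[w]
after 12 — deliver 0→3: n3:lead/b7/[w]
after 13 — deliver 3→1: n1:foll/b7/[w]
after 14 — deliver 1→3: ·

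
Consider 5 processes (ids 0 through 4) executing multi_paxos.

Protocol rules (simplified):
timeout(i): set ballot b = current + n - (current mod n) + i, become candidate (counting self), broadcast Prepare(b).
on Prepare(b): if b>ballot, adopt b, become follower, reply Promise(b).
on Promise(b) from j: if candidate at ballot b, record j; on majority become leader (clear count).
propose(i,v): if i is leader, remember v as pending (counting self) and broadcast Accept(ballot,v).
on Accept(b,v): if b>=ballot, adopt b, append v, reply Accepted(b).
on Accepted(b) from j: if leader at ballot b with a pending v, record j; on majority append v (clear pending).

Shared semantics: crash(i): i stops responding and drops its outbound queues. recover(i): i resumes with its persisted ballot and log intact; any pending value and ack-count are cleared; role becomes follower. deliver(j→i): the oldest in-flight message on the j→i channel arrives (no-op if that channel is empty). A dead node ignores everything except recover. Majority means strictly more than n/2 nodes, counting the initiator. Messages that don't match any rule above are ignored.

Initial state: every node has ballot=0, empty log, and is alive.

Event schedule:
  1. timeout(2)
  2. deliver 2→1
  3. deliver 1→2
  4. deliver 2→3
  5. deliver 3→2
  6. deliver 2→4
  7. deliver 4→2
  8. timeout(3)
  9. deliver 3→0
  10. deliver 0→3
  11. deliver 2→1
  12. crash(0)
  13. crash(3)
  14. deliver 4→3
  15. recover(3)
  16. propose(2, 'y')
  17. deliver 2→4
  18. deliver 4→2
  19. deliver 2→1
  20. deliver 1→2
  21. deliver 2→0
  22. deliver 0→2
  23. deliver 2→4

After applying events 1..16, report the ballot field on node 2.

1. timeout(2):  <2:cand b7 ->
2. deliver 2→1:  <1:foll b7 ->
3. deliver 1→2:  nop
4. deliver 2→3:  <3:foll b7 ->
5. deliver 3→2:  <2:lead b7 ->
6. deliver 2→4:  <4:foll b7 ->
7. deliver 4→2:  nop
8. timeout(3):  <3:cand b13 ->
9. deliver 3→0:  <0:foll b13 ->
10. deliver 0→3:  nop
11. deliver 2→1:  nop
12. crash(0):  <0:✗foll b13 ->
13. crash(3):  <3:✗cand b13 ->
14. deliver 4→3:  nop
15. recover(3):  <3:foll b13 ->
16. propose(2,'y'):  nop

7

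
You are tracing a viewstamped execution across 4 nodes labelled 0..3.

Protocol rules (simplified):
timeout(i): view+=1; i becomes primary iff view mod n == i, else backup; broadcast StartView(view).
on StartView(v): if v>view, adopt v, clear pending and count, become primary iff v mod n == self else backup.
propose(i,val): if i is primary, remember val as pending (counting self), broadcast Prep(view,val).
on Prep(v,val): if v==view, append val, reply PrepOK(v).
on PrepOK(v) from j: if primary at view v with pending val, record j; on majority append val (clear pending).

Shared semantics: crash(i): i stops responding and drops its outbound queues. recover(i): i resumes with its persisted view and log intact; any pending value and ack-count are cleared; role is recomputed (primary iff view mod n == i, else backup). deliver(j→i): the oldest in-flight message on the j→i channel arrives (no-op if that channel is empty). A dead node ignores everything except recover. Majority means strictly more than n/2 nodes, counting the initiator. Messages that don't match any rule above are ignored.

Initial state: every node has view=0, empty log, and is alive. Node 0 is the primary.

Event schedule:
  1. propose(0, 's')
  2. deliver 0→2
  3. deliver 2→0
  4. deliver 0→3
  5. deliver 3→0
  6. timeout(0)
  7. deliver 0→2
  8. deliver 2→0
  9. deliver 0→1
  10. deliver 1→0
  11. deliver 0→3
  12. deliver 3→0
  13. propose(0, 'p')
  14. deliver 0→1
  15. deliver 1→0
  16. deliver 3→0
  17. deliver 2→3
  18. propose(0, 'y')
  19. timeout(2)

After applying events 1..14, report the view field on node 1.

e1 propose(0,'s'): ·
e2 deliver 0→2: 2[back,v=0,s]
e3 deliver 2→0: ·
e4 deliver 0→3: 3[back,v=0,s]
e5 deliver 3→0: 0[prim,v=0,s]
e6 timeout(0): 0[back,v=1,s]
e7 deliver 0→2: 2[back,v=1,s]
e8 deliver 2→0: ·
e9 deliver 0→1: 1[back,v=0,s]
e10 deliver 1→0: ·
e11 deliver 0→3: 3[back,v=1,s]
e12 deliver 3→0: ·
e13 propose(0,'p'): ·
e14 deliver 0→1: 1[prim,v=1,s]

1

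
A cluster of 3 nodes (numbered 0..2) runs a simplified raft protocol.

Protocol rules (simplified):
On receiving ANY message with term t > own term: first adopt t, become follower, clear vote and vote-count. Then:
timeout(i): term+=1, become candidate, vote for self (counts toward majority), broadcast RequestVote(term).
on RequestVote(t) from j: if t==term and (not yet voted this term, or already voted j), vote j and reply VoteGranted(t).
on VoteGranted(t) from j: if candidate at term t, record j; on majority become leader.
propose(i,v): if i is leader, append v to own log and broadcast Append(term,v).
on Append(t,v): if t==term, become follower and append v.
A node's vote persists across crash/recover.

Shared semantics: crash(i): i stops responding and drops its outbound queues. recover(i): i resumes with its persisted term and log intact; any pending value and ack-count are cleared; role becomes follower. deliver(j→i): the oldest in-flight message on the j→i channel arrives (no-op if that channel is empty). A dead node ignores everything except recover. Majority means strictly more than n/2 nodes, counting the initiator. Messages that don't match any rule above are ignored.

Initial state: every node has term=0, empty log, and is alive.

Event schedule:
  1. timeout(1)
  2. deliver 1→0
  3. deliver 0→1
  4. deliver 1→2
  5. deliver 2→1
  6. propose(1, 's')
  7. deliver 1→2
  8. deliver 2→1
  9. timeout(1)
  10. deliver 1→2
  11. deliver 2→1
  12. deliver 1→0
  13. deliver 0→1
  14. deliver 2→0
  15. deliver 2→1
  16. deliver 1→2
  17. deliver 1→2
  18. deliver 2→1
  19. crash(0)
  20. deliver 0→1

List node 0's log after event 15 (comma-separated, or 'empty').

[1] timeout(1) → N1(cand t1 [-])
[2] deliver 1→0 → N0(foll t1 [-])
[3] deliver 0→1 → N1(lead t1 [-])
[4] deliver 1→2 → N2(foll t1 [-])
[5] deliver 2→1 → ∅
[6] propose(1,'s') → N1(lead t1 [s])
[7] deliver 1→2 → N2(foll t1 [s])
[8] deliver 2→1 → ∅
[9] timeout(1) → N1(cand t2 [s])
[10] deliver 1→2 → N2(foll t2 [s])
[11] deliver 2→1 → N1(lead t2 [s])
[12] deliver 1→0 → N0(foll t1 [s])
[13] deliver 0→1 → ∅
[14] deliver 2→0 → ∅
[15] deliver 2→1 → ∅

s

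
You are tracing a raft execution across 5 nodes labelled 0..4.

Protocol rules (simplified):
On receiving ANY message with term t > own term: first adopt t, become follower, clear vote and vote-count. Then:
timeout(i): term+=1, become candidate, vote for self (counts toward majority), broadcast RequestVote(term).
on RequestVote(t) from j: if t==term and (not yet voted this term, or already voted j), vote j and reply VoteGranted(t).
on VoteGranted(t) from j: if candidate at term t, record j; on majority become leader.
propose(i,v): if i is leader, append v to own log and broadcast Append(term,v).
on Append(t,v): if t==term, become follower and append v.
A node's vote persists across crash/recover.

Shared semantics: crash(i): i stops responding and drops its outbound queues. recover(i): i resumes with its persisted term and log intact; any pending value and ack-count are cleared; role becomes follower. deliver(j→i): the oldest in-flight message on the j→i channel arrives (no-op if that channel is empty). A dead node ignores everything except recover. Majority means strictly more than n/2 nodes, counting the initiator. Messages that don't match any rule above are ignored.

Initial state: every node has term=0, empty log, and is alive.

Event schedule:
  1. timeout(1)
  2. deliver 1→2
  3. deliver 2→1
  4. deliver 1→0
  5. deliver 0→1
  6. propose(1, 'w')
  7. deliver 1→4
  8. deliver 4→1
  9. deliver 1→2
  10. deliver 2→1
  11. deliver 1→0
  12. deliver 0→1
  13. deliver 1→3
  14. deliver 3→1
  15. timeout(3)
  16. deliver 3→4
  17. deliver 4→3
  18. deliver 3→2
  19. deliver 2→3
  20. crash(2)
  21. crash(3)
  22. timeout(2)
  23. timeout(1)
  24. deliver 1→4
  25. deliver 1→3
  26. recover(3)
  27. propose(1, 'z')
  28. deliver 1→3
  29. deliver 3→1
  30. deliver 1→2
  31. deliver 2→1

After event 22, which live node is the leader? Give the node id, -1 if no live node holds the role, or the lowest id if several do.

step 1 timeout(1): 1={cand,t=1,log=-}
step 2 deliver 1→2: 2={foll,t=1,log=-}
step 3 deliver 2→1: —
step 4 deliver 1→0: 0={foll,t=1,log=-}
step 5 deliver 0→1: 1={lead,t=1,log=-}
step 6 propose(1,'w'): 1={lead,t=1,log=w}
step 7 deliver 1→4: 4={foll,t=1,log=-}
step 8 deliver 4→1: —
step 9 deliver 1→2: 2={foll,t=1,log=w}
step 10 deliver 2→1: —
step 11 deliver 1→0: 0={foll,t=1,log=w}
step 12 deliver 0→1: —
step 13 deliver 1→3: 3={foll,t=1,log=-}
step 14 deliver 3→1: —
step 15 timeout(3): 3={cand,t=2,log=-}
step 16 deliver 3→4: 4={foll,t=2,log=-}
step 17 deliver 4→3: —
step 18 deliver 3→2: 2={foll,t=2,log=w}
step 19 deliver 2→3: 3={lead,t=2,log=-}
step 20 crash(2): 2={✗foll,t=2,log=w}
step 21 crash(3): 3={✗lead,t=2,log=-}
step 22 timeout(2): —

1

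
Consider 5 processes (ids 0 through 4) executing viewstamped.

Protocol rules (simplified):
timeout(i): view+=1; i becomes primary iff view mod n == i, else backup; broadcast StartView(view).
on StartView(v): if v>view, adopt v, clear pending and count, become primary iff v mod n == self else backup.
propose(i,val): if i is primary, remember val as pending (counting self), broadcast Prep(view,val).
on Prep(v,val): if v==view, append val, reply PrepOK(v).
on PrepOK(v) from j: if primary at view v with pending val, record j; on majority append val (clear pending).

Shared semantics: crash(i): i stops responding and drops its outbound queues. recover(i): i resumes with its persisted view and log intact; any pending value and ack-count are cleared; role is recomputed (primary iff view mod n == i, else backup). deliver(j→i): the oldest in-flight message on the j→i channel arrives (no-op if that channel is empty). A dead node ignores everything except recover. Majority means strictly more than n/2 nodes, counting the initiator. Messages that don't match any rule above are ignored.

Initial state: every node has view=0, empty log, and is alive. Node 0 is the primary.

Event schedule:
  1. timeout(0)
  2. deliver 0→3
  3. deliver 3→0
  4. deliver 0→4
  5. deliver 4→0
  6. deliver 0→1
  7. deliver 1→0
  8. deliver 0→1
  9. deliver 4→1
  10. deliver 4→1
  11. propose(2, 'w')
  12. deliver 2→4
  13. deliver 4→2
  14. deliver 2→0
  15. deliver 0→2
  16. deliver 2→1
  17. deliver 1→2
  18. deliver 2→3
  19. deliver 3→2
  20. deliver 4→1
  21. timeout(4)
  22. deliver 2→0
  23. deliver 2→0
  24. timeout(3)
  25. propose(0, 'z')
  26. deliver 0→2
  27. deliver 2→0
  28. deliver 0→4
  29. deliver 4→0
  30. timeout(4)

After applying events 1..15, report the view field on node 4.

1

e1 timeout(0): 0[back,v=1,-]
e2 deliver 0→3: 3[back,v=1,-]
e3 deliver 3→0: ·
e4 deliver 0→4: 4[back,v=1,-]
e5 deliver 4→0: ·
e6 deliver 0→1: 1[prim,v=1,-]
e7 deliver 1→0: ·
e8 deliver 0→1: ·
e9 deliver 4→1: ·
e10 deliver 4→1: ·
e11 propose(2,'w'): ·
e12 deliver 2→4: ·
e13 deliver 4→2: ·
e14 deliver 2→0: ·
e15 deliver 0→2: 2[back,v=1,-]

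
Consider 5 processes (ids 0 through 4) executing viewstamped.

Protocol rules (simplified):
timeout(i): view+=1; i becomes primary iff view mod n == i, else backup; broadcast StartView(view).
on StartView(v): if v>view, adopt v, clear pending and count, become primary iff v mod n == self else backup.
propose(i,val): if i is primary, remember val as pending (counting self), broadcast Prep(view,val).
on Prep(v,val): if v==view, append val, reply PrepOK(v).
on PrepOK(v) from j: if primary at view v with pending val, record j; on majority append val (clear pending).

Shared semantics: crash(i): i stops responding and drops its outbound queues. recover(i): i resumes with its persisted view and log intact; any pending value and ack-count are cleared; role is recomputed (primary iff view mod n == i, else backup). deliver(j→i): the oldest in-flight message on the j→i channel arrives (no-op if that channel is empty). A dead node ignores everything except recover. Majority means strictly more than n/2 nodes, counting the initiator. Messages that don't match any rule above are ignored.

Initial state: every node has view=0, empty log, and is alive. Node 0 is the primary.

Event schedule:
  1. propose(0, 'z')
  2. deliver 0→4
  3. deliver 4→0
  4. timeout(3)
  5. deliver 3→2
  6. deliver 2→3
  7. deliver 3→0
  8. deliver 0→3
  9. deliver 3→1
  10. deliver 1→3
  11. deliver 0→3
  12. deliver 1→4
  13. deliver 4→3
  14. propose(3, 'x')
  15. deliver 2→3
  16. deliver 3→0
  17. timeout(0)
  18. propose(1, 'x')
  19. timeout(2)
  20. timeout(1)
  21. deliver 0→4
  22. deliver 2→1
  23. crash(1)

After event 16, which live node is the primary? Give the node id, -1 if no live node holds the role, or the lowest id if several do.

e1 propose(0,'z'): ·
e2 deliver 0→4: 4[back,v=0,z]
e3 deliver 4→0: ·
e4 timeout(3): 3[back,v=1,-]
e5 deliver 3→2: 2[back,v=1,-]
e6 deliver 2→3: ·
e7 deliver 3→0: 0[back,v=1,-]
e8 deliver 0→3: ·
e9 deliver 3→1: 1[prim,v=1,-]
e10 deliver 1→3: ·
e11 deliver 0→3: ·
e12 deliver 1→4: ·
e13 deliver 4→3: ·
e14 propose(3,'x'): ·
e15 deliver 2→3: ·
e16 deliver 3→0: ·

1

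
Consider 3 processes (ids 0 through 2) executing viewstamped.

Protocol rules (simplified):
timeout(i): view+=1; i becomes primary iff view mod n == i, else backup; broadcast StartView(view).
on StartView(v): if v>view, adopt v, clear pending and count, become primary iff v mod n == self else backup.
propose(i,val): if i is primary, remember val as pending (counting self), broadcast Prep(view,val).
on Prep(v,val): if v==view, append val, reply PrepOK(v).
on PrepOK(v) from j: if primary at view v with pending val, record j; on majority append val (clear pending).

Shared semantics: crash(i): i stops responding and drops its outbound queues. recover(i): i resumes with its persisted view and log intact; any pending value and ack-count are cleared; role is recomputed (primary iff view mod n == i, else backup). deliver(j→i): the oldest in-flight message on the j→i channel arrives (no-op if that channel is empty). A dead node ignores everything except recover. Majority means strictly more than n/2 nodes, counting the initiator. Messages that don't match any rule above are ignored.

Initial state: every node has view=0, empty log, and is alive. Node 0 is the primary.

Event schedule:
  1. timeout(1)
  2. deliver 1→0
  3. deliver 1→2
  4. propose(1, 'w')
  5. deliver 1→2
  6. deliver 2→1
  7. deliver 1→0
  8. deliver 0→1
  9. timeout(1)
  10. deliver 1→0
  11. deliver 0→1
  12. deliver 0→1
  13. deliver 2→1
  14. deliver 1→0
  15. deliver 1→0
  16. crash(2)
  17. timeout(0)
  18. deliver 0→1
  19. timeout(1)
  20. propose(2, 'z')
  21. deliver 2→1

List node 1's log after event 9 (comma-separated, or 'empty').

[1] timeout(1) → N1(prim v1 [-])
[2] deliver 1→0 → N0(back v1 [-])
[3] deliver 1→2 → N2(back v1 [-])
[4] propose(1,'w') → ∅
[5] deliver 1→2 → N2(back v1 [w])
[6] deliver 2→1 → N1(prim v1 [w])
[7] deliver 1→0 → N0(back v1 [w])
[8] deliver 0→1 → ∅
[9] timeout(1) → N1(back v2 [w])

w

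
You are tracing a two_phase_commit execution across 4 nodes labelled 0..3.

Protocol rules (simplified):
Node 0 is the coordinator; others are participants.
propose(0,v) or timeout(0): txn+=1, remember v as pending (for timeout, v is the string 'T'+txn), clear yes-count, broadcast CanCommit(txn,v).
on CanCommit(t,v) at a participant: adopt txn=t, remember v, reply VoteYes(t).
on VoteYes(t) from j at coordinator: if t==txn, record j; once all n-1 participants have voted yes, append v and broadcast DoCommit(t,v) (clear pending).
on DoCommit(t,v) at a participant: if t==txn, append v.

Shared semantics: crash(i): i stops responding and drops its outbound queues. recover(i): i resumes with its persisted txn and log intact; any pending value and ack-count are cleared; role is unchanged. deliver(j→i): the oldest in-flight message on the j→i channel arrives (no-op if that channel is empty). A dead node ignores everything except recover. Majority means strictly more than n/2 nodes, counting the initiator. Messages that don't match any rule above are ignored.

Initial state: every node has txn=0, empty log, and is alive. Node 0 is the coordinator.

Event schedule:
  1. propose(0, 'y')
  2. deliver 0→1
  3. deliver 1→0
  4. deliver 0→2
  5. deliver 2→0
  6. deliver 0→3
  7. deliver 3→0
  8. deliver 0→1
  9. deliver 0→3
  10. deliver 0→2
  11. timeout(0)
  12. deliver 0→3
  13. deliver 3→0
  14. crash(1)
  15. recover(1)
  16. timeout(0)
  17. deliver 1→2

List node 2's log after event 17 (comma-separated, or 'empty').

after 1 — propose(0,'y'): n0:coor/t1/[-]
after 2 — deliver 0→1: n1:part/t1/[-]
after 3 — deliver 1→0: ·
after 4 — deliver 0→2: n2:part/t1/[-]
after 5 — deliver 2→0: ·
after 6 — deliver 0→3: n3:part/t1/[-]
after 7 — deliver 3→0: n0:coor/t1/[y]
after 8 — deliver 0→1: n1:part/t1/[y]
after 9 — deliver 0→3: n3:part/t1/[y]
after 10 — deliver 0→2: n2:part/t1/[y]
after 11 — timeout(0): n0:coor/t2/[y]
after 12 — deliver 0→3: n3:part/t2/[y]
after 13 — deliver 3→0: ·
after 14 — crash(1): n1:✗part/t1/[y]
after 15 — recover(1): n1:part/t1/[y]
after 16 — timeout(0): n0:coor/t3/[y]
after 17 — deliver 1→2: ·

y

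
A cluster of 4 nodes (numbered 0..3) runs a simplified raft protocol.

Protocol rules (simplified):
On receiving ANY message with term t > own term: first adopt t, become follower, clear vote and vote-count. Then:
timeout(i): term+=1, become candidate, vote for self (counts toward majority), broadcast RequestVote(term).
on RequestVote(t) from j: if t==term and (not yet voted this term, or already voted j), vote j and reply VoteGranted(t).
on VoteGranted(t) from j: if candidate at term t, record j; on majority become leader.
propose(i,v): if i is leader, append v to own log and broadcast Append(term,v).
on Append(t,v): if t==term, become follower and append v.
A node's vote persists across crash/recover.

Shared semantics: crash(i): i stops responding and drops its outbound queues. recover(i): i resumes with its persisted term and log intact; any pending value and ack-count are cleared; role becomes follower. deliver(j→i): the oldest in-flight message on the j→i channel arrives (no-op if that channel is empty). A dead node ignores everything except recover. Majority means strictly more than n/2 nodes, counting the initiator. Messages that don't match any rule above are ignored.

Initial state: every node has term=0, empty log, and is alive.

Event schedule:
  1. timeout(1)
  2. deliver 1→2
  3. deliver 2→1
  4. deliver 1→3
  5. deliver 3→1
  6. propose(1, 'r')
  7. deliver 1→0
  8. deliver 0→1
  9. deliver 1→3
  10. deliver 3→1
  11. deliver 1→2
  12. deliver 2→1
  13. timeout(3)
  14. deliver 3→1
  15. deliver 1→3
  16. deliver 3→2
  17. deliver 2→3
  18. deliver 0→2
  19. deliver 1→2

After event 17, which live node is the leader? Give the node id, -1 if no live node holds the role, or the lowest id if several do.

3

e1 timeout(1): 1[cand,t=1,-]
e2 deliver 1→2: 2[foll,t=1,-]
e3 deliver 2→1: ·
e4 deliver 1→3: 3[foll,t=1,-]
e5 deliver 3→1: 1[lead,t=1,-]
e6 propose(1,'r'): 1[lead,t=1,r]
e7 deliver 1→0: 0[foll,t=1,-]
e8 deliver 0→1: ·
e9 deliver 1→3: 3[foll,t=1,r]
e10 deliver 3→1: ·
e11 deliver 1→2: 2[foll,t=1,r]
e12 deliver 2→1: ·
e13 timeout(3): 3[cand,t=2,r]
e14 deliver 3→1: 1[foll,t=2,r]
e15 deliver 1→3: ·
e16 deliver 3→2: 2[foll,t=2,r]
e17 deliver 2→3: 3[lead,t=2,r]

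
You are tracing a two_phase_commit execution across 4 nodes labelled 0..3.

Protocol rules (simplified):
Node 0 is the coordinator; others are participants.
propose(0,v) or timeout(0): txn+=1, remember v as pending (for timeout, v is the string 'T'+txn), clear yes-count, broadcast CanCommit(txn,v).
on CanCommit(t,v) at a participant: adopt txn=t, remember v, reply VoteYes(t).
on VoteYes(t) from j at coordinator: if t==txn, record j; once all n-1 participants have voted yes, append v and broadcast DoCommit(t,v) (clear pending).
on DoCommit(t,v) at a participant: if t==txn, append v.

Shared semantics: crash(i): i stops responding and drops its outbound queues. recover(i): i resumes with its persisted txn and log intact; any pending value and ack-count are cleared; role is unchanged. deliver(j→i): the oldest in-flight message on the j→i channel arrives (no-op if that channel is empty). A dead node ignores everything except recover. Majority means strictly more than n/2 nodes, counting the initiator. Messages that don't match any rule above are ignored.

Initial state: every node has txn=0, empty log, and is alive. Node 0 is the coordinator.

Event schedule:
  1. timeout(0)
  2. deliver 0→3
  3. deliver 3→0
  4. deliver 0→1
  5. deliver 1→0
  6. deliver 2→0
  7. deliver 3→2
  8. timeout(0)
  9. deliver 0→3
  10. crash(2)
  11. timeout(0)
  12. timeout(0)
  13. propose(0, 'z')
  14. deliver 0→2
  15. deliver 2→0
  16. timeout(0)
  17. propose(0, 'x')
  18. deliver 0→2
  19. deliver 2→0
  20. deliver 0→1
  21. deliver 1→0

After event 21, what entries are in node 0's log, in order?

empty

after 1 — timeout(0): n0:coor/t1/[-]
after 2 — deliver 0→3: n3:part/t1/[-]
after 3 — deliver 3→0: ·
after 4 — deliver 0→1: n1:part/t1/[-]
after 5 — deliver 1→0: ·
after 6 — deliver 2→0: ·
after 7 — deliver 3→2: ·
after 8 — timeout(0): n0:coor/t2/[-]
after 9 — deliver 0→3: n3:part/t2/[-]
after 10 — crash(2): n2:✗part/t0/[-]
after 11 — timeout(0): n0:coor/t3/[-]
after 12 — timeout(0): n0:coor/t4/[-]
after 13 — propose(0,'z'): n0:coor/t5/[-]
after 14 — deliver 0→2: ·
after 15 — deliver 2→0: ·
after 16 — timeout(0): n0:coor/t6/[-]
after 17 — propose(0,'x'): n0:coor/t7/[-]
after 18 — deliver 0→2: ·
after 19 — deliver 2→0: ·
after 20 — deliver 0→1: n1:part/t2/[-]
after 21 — deliver 1→0: ·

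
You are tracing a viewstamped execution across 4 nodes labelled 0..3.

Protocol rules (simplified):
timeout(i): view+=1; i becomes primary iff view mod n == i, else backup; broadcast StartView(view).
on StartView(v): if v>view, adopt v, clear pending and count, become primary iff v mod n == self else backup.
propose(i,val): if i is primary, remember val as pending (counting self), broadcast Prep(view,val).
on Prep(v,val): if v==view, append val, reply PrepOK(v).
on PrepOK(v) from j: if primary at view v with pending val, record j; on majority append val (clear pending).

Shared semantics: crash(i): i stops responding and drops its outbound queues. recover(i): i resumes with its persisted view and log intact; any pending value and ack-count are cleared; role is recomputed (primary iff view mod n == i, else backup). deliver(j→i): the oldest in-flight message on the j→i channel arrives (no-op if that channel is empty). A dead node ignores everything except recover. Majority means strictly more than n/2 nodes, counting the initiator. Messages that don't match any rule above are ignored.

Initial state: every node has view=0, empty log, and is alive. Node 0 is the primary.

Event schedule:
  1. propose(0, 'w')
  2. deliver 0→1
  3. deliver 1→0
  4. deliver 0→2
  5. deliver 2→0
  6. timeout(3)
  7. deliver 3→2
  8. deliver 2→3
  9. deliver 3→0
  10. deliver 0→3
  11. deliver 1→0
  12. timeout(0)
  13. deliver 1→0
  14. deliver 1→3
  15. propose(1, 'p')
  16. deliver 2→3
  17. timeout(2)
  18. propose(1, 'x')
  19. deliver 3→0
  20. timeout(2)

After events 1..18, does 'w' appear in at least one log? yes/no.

yes

1. propose(0,'w'):  nop
2. deliver 0→1:  <1:back v0 w>
3. deliver 1→0:  nop
4. deliver 0→2:  <2:back v0 w>
5. deliver 2→0:  <0:prim v0 w>
6. timeout(3):  <3:back v1 ->
7. deliver 3→2:  <2:back v1 w>
8. deliver 2→3:  nop
9. deliver 3→0:  <0:back v1 w>
10. deliver 0→3:  nop
11. deliver 1→0:  nop
12. timeout(0):  <0:back v2 w>
13. deliver 1→0:  nop
14. deliver 1→3:  nop
15. propose(1,'p'):  nop
16. deliver 2→3:  nop
17. timeout(2):  <2:prim v2 w>
18. propose(1,'x'):  nop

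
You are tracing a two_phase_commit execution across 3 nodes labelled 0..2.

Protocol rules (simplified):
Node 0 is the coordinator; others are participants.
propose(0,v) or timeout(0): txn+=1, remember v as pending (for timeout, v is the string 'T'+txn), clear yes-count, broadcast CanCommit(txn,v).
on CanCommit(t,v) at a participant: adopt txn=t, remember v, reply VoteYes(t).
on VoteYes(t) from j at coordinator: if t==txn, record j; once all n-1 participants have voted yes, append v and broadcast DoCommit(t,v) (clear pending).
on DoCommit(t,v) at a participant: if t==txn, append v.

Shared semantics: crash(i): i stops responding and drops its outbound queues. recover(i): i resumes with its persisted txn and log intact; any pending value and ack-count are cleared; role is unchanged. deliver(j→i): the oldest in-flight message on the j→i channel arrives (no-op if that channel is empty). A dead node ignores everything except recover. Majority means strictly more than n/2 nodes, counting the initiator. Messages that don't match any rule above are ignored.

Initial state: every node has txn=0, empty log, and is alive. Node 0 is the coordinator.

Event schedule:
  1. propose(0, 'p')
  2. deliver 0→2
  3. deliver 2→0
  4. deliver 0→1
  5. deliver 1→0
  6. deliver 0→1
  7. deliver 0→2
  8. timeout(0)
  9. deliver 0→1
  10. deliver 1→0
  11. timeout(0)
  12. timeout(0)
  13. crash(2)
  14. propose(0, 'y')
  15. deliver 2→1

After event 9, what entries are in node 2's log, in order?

p

after 1 — propose(0,'p'): n0:coor/t1/[-]
after 2 — deliver 0→2: n2:part/t1/[-]
after 3 — deliver 2→0: ·
after 4 — deliver 0→1: n1:part/t1/[-]
after 5 — deliver 1→0: n0:coor/t1/[p]
after 6 — deliver 0→1: n1:part/t1/[p]
after 7 — deliver 0→2: n2:part/t1/[p]
after 8 — timeout(0): n0:coor/t2/[p]
after 9 — deliver 0→1: n1:part/t2/[p]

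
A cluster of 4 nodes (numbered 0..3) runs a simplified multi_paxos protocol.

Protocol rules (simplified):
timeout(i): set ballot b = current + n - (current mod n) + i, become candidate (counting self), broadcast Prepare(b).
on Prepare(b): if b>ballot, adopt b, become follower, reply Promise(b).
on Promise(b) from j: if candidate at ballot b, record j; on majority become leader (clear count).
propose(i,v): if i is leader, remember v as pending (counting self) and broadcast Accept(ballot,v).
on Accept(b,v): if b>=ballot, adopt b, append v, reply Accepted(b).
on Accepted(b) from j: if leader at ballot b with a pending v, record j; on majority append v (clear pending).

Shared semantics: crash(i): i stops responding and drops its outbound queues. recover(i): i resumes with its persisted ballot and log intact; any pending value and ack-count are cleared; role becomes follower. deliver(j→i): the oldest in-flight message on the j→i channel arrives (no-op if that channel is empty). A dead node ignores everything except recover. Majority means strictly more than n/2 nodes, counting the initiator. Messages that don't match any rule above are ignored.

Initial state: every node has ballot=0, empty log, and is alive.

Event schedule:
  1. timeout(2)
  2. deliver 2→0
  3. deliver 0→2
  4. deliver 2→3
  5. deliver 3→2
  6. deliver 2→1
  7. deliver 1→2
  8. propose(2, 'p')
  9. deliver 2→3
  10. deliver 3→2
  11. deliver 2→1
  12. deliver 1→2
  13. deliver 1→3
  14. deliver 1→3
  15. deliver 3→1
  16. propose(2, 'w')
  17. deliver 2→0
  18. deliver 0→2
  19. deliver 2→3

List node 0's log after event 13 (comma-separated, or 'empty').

e1 timeout(2): 2[cand,b=6,-]
e2 deliver 2→0: 0[foll,b=6,-]
e3 deliver 0→2: ·
e4 deliver 2→3: 3[foll,b=6,-]
e5 deliver 3→2: 2[lead,b=6,-]
e6 deliver 2→1: 1[foll,b=6,-]
e7 deliver 1→2: ·
e8 propose(2,'p'): ·
e9 deliver 2→3: 3[foll,b=6,p]
e10 deliver 3→2: ·
e11 deliver 2→1: 1[foll,b=6,p]
e12 deliver 1→2: 2[lead,b=6,p]
e13 deliver 1→3: ·

empty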